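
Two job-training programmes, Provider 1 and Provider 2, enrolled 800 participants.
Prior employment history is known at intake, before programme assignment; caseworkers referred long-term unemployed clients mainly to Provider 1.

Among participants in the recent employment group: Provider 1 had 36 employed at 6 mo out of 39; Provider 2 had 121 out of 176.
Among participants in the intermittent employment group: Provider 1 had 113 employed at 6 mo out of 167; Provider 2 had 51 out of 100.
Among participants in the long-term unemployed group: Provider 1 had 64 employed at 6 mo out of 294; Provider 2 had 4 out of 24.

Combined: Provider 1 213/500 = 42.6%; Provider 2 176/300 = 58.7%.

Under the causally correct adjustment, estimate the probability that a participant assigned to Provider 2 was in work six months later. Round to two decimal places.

0.42

Within every prior employment history level Provider 1 has the higher rate, yet pooled Provider 2 does — Simpson's reversal.
Since prior employment history is a pre-existing factor (not a product of the programme) and it affects the outcome on its own, it is a confounder. The stratified rates, not the pooled rate, identify the causal effect.
Standardising Provider 2 to the population prior employment history mix: 0.269·121/176 + 0.334·51/100 + 0.398·4/24 = 0.421.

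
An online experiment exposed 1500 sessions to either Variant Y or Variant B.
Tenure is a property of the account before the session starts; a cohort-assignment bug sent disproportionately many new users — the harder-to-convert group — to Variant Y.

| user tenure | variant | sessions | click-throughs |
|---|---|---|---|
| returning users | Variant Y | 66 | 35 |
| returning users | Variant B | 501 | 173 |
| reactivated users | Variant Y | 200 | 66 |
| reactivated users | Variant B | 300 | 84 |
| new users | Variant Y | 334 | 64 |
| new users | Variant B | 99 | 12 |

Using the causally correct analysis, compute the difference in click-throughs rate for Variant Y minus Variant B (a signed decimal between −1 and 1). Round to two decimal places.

+0.11

User tenure is set before the variant has any effect — it is not caused by the variant — and it independently drives the outcome. That makes it a confounder, so the causal comparison is within user tenure levels.
Adjusting over the population distribution of user tenure: 0.378·(0.530−0.345) + 0.333·(0.330−0.280) + 0.289·(0.192−0.121) = +0.107.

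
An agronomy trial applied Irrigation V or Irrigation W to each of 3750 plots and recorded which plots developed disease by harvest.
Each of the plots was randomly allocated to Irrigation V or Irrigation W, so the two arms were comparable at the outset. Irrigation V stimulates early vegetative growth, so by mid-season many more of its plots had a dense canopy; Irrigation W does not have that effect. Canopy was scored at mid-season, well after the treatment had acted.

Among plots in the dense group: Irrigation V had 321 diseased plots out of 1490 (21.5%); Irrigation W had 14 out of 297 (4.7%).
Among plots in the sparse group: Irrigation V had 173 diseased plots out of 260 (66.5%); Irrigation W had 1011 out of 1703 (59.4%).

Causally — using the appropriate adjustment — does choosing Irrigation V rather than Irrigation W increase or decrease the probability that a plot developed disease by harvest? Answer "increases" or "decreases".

Within every mid-season canopy level Irrigation W has the lower rate, yet pooled Irrigation V does — Simpson's reversal.
Because the irrigation influences mid-season canopy, mid-season canopy is a post-treatment mediator, not a confounder. Stratifying on it would bias the estimate; the causal effect is the crude pooled difference.
Pooled: Irrigation V 28.2% vs Irrigation W 51.2%; Irrigation V is lower overall.

decreases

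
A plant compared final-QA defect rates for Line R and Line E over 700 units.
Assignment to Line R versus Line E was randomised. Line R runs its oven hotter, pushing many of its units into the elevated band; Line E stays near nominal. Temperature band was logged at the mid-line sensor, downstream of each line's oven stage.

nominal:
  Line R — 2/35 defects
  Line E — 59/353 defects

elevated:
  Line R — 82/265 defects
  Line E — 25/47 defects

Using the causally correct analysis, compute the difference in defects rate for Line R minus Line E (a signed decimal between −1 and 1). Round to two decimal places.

+0.07

Within every in-process temperature band level Line R has the lower rate, yet pooled Line E does — Simpson's reversal.
In-process temperature band lies on the pathway line → in-process temperature band → outcome, so adjusting for it blocks the indirect effect. For the total causal effect of line, use the unadjusted pooled rates.
The causal difference is the pooled difference: 0.280 − 0.210 = +0.070.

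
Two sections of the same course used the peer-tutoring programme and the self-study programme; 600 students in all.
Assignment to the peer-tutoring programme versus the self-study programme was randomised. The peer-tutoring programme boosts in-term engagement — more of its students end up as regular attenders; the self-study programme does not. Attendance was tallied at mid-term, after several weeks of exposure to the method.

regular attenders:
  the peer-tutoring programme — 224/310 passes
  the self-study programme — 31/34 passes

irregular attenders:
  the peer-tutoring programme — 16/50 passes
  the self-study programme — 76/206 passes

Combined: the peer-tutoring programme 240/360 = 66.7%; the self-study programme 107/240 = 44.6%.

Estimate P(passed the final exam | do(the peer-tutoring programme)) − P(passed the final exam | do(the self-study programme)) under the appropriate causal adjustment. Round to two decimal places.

The stratified and pooled comparisons disagree (the self-study programme wins within each mid-term attendance; the peer-tutoring programme wins overall), so the answer turns on the causal role of mid-term attendance.
The distribution of mid-term attendance is itself part of what the teaching method does — it is an intermediate outcome. Holding it fixed would remove that part of the effect; the total effect is the pooled difference.
The causal difference is the pooled difference: 0.667 − 0.446 = +0.221.

+0.22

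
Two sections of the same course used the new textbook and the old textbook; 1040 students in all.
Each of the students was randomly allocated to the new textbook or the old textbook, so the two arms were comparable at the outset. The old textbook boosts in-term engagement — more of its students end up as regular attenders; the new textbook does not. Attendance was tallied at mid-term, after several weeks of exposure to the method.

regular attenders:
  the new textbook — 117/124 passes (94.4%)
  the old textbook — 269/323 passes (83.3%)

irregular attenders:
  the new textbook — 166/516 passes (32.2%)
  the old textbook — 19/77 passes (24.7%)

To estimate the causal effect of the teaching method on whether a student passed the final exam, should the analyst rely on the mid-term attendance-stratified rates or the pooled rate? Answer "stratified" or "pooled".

pooled

Mid-term attendance is downstream of the teaching method. One should not condition on a consequence of treatment, so the overall rates are the right comparison.
Pooled: the new textbook 44.2% vs the old textbook 72.0%; the old textbook is higher overall.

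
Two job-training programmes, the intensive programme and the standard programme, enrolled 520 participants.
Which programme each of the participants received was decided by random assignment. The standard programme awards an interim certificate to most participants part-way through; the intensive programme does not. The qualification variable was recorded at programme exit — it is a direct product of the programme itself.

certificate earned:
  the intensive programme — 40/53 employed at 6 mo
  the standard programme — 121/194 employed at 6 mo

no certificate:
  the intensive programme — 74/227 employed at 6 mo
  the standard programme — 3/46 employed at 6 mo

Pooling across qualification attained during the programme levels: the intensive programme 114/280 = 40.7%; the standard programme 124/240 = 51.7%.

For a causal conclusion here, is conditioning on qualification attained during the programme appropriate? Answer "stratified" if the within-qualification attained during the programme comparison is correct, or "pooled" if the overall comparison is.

the intensive programme is higher inside every qualification attained during the programme stratum but the standard programme is higher in aggregate. Whether to stratify depends on how qualification attained during the programme relates to the programme.
Because the programme influences qualification attained during the programme, qualification attained during the programme is a post-treatment mediator, not a confounder. Stratifying on it would bias the estimate; the causal effect is the crude pooled difference.
Pooled: the intensive programme 40.7% vs the standard programme 51.7%; the standard programme is higher overall.

pooled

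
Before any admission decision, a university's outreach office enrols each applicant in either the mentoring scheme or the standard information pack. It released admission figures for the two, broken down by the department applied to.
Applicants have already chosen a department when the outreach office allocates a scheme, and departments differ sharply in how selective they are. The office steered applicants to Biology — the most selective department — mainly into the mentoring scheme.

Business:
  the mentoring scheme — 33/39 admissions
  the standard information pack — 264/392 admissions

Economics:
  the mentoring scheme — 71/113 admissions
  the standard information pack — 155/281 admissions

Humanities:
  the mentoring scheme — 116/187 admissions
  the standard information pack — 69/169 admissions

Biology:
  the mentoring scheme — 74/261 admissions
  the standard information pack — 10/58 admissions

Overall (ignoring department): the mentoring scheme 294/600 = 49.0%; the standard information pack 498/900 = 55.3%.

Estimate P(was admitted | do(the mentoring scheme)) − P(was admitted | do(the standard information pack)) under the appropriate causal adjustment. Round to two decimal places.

The stratified and pooled comparisons disagree (the mentoring scheme wins within each department; the standard information pack wins overall), so the answer turns on the causal role of department.
Department is set before the outreach scheme has any effect — it is not caused by the outreach scheme — and it independently drives the outcome. That makes it a confounder, so the causal comparison is within department levels.
Adjusting over the population distribution of department: 0.287·(0.846−0.673) + 0.263·(0.628−0.552) + 0.237·(0.620−0.408) + 0.213·(0.284−0.172) = +0.144.

+0.14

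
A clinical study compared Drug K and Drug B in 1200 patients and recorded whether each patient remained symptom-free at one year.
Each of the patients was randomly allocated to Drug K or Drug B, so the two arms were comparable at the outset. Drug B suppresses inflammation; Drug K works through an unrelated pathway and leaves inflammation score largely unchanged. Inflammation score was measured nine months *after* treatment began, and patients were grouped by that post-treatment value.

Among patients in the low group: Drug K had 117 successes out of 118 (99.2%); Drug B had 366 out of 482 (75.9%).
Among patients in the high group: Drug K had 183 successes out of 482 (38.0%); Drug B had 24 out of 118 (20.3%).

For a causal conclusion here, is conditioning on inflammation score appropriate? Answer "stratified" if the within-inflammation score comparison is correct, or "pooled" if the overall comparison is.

The inflammation score-specific comparison favours Drug K throughout, but the pooled figures favour Drug B. The question is whether to condition on inflammation score.
Inflammation score lies on the pathway drug → inflammation score → outcome, so adjusting for it blocks the indirect effect. For the total causal effect of drug, use the unadjusted pooled rates.
Pooled: Drug K 50.0% vs Drug B 65.0%; Drug B is higher overall.

pooled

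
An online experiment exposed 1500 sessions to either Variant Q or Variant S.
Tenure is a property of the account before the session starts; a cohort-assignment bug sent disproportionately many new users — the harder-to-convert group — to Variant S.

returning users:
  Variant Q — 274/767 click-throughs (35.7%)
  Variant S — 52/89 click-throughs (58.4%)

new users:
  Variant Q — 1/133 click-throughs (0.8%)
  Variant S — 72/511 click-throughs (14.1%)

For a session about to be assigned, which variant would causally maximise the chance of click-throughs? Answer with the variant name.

Within every user tenure level Variant S has the higher rate, yet pooled Variant Q does — Simpson's reversal.
User tenure is set before the variant has any effect — it is not caused by the variant — and it independently drives the outcome. That makes it a confounder, so the causal comparison is within user tenure levels.
Within each level — returning users: 35.7% vs 58.4%; new users: 0.8% vs 14.1% — Variant S is higher every time.

Variant S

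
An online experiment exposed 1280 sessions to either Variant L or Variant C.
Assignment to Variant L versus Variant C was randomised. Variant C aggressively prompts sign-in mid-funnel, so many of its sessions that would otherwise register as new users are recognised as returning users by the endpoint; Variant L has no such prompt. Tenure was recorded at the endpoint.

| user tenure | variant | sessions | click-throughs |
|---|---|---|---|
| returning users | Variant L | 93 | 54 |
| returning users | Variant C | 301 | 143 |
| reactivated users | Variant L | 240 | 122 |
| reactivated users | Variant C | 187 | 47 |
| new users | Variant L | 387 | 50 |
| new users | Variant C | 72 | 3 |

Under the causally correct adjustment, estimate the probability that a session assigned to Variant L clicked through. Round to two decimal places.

0.31

Because the variant influences user tenure, user tenure is a post-treatment mediator, not a confounder. Stratifying on it would bias the estimate; the causal effect is the crude pooled difference.
So P(outcome | do(Variant L)) is just the pooled rate for Variant L: 226/720 = 0.314.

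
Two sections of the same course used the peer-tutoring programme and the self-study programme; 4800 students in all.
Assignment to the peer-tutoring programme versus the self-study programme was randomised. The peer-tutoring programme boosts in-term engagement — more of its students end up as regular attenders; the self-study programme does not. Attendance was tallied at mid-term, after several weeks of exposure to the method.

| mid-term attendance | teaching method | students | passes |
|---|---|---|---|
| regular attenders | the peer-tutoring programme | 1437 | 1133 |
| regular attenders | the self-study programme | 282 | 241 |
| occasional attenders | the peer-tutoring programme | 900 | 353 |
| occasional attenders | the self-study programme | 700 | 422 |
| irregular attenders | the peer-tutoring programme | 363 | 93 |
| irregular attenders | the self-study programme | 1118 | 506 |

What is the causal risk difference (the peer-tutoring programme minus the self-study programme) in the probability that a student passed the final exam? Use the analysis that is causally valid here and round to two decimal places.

The stratified and pooled comparisons disagree (the self-study programme wins within each mid-term attendance; the peer-tutoring programme wins overall), so the answer turns on the causal role of mid-term attendance.
Mid-term attendance is recorded after the teaching method and is itself shifted by it — it sits on the causal path from teaching method to outcome. Conditioning on a mediator would strip out part of the effect we want; the pooled comparison gives the total causal effect.
The causal difference is the pooled difference: 0.585 − 0.557 = +0.028.

+0.03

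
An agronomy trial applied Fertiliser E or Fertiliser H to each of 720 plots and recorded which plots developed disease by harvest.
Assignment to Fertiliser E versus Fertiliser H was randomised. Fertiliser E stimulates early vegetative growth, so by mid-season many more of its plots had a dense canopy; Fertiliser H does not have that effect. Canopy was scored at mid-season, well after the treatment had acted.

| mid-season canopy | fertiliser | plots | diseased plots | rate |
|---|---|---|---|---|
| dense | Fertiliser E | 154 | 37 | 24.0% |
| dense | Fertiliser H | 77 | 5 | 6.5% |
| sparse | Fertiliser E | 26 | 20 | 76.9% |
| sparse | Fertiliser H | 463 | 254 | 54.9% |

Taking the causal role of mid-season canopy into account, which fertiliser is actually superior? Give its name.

Fertiliser E

The distribution of mid-season canopy is itself part of what the fertiliser does — it is an intermediate outcome. Holding it fixed would remove that part of the effect; the total effect is the pooled difference.
Pooled: Fertiliser E 31.7% vs Fertiliser H 48.0%; Fertiliser E is lower overall.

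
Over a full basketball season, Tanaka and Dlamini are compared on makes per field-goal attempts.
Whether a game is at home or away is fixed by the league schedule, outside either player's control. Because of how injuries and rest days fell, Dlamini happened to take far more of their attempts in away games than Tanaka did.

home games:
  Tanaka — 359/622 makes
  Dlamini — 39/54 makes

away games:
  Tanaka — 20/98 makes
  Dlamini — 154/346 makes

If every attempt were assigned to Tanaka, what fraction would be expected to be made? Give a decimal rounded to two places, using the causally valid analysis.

The stratified and pooled comparisons disagree (Dlamini wins within each game venue; Tanaka wins overall), so the answer turns on the causal role of game venue.
Since game venue is a pre-existing factor (not a product of the player) and it affects the outcome on its own, it is a confounder. The stratified rates, not the pooled rate, identify the causal effect.
Standardising Tanaka to the population game venue mix: 0.604·359/622 + 0.396·20/98 = 0.429.

0.43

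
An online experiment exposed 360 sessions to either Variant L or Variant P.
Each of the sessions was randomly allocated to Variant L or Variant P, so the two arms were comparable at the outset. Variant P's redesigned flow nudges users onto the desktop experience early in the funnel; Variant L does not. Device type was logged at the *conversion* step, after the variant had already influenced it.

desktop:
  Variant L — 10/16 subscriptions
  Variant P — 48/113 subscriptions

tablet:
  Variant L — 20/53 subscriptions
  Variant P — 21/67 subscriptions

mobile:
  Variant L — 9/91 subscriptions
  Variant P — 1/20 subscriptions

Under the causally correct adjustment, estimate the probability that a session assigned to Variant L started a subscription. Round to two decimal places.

0.24

Stratifying would compare variants among sessions the variants themselves sorted into device type groups — a form of selection on an intermediate. The unconditioned pooled rates give the total causal effect.
So P(outcome | do(Variant L)) is just the pooled rate for Variant L: 39/160 = 0.244.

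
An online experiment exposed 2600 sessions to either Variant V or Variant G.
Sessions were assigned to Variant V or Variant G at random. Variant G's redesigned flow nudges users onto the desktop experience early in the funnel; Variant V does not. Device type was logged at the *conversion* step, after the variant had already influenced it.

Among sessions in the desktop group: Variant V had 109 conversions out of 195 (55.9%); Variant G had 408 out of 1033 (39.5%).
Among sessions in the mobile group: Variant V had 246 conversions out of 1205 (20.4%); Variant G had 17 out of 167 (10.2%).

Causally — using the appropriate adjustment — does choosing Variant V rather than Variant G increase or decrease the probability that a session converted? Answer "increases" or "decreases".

Device type here is a post-treatment variable shaped by the variant; conditioning on it would introduce bias rather than remove it. The overall comparison is the causal one.
Pooled: Variant V 25.4% vs Variant G 35.4%; Variant G is higher overall.

decreases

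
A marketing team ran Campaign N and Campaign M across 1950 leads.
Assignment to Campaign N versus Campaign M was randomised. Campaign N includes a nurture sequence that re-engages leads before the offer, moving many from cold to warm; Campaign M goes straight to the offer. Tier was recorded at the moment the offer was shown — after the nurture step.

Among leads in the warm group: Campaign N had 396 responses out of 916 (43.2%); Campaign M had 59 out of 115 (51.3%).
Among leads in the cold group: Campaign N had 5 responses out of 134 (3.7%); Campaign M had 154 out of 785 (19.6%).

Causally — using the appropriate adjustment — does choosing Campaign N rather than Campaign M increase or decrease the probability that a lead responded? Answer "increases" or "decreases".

The stratified and pooled comparisons disagree (Campaign M wins within each engagement tier; Campaign N wins overall), so the answer turns on the causal role of engagement tier.
Engagement tier is downstream of the campaign. One should not condition on a consequence of treatment, so the overall rates are the right comparison.
Pooled: Campaign N 38.2% vs Campaign M 23.7%; Campaign N is higher overall.

increases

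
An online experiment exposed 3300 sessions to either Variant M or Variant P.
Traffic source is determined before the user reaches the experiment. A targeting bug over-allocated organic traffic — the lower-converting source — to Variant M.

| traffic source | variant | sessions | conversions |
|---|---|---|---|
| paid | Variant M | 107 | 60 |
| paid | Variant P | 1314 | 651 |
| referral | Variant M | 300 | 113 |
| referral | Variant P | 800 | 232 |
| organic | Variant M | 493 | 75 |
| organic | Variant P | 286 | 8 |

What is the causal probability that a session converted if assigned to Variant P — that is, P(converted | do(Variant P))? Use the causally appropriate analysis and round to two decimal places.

0.32

Since traffic source is a pre-existing factor (not a product of the variant) and it affects the outcome on its own, it is a confounder. The stratified rates, not the pooled rate, identify the causal effect.
Standardising Variant P to the population traffic source mix: 0.431·651/1314 + 0.333·232/800 + 0.236·8/286 = 0.317.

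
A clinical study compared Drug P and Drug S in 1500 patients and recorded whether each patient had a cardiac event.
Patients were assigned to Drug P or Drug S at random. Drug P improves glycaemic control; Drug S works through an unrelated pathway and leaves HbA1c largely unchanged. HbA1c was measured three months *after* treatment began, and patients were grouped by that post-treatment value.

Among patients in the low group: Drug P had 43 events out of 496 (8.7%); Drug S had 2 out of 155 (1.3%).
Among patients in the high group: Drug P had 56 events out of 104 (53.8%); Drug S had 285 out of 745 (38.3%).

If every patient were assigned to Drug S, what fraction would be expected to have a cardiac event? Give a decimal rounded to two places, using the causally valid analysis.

Because the drug influences HbA1c, HbA1c is a post-treatment mediator, not a confounder. Stratifying on it would bias the estimate; the causal effect is the crude pooled difference.
So P(outcome | do(Drug S)) is just the pooled rate for Drug S: 287/900 = 0.319.

0.32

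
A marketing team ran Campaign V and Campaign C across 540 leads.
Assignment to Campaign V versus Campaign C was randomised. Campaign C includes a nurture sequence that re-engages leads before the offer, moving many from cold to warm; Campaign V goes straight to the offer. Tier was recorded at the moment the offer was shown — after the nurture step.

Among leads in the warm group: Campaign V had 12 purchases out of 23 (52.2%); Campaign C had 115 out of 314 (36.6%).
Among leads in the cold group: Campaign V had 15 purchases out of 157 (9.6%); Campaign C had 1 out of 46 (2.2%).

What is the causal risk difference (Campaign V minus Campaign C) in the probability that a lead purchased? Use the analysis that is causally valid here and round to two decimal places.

-0.17

Engagement tier is recorded after the campaign and is itself shifted by it — it sits on the causal path from campaign to outcome. Conditioning on a mediator would strip out part of the effect we want; the pooled comparison gives the total causal effect.
The causal difference is the pooled difference: 0.150 − 0.322 = -0.172.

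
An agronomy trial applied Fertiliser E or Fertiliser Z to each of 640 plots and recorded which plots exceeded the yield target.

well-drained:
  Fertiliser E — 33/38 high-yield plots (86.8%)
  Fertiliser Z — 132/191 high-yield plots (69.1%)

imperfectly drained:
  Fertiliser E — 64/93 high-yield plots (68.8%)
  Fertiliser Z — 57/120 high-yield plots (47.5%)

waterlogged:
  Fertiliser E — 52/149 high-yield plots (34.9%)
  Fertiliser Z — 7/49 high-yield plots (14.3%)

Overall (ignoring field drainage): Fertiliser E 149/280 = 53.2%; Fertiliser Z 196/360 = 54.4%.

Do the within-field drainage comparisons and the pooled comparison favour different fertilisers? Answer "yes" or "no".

Within each field drainage level (well-drained 86.8% vs 69.1%; imperfectly drained 68.8% vs 47.5%; waterlogged 34.9% vs 14.3%), Fertiliser E has the higher rate every time. Pooled: 53.2% vs 54.4% — Fertiliser Z has the higher rate overall. The two comparisons disagree.

yes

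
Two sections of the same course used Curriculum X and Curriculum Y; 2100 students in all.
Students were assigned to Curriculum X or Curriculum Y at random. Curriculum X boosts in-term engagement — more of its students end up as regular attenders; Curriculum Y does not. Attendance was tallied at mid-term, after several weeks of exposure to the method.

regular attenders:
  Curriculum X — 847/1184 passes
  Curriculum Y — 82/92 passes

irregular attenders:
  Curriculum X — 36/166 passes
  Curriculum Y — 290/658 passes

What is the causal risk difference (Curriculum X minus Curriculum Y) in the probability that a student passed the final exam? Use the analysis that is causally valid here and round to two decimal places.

The stratified and pooled comparisons disagree (Curriculum Y wins within each mid-term attendance; Curriculum X wins overall), so the answer turns on the causal role of mid-term attendance.
Because the teaching method influences mid-term attendance, mid-term attendance is a post-treatment mediator, not a confounder. Stratifying on it would bias the estimate; the causal effect is the crude pooled difference.
The causal difference is the pooled difference: 0.654 − 0.496 = +0.158.

+0.16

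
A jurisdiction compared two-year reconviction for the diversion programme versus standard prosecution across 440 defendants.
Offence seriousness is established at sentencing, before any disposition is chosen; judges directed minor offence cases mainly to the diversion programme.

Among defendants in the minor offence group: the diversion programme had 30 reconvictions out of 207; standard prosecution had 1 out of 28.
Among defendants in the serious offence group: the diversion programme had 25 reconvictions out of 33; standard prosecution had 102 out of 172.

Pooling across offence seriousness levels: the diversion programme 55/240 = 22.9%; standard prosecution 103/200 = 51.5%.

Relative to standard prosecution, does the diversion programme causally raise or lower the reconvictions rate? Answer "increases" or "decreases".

increases

standard prosecution is lower inside every offence seriousness stratum but the diversion programme is lower in aggregate. Whether to stratify depends on how offence seriousness relates to the disposition.
Offence seriousness is set before the disposition has any effect — it is not caused by the disposition — and it independently drives the outcome. That makes it a confounder, so the causal comparison is within offence seriousness levels.
Within each level — minor offence: 14.5% vs 3.6%; serious offence: 75.8% vs 59.3% — standard prosecution is lower every time.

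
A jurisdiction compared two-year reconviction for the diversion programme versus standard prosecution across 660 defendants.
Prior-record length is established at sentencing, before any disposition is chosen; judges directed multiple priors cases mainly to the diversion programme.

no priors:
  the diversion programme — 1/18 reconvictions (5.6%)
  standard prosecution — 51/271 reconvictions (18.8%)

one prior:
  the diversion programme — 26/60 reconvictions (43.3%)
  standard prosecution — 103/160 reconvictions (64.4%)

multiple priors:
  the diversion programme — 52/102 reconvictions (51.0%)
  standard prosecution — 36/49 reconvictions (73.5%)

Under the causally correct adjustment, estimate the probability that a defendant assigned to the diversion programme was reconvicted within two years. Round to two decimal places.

0.29

The prior-record length-specific comparison favours the diversion programme throughout, but the pooled figures favour standard prosecution. The question is whether to condition on prior-record length.
Prior-record length differs across dispositions for reasons unrelated to any effect of the disposition itself, and it separately predicts the outcome — a classic confounder. We must compare within prior-record length levels.
Standardising the diversion programme to the population prior-record length mix: 0.438·1/18 + 0.333·26/60 + 0.229·52/102 = 0.285.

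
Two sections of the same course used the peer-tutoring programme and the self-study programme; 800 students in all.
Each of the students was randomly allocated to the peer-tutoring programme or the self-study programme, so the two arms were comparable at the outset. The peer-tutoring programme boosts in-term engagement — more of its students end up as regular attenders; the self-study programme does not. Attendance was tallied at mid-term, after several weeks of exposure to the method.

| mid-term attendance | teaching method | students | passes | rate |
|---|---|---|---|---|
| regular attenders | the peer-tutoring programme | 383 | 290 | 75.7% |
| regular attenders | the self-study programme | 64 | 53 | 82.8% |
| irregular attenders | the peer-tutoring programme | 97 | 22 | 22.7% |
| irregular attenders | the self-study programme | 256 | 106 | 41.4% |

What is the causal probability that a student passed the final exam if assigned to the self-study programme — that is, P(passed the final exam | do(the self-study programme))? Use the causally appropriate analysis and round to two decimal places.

The mid-term attendance-specific comparison favours the self-study programme throughout, but the pooled figures favour the peer-tutoring programme. The question is whether to condition on mid-term attendance.
Mid-term attendance is downstream of the teaching method. One should not condition on a consequence of treatment, so the overall rates are the right comparison.
So P(outcome | do(the self-study programme)) is just the pooled rate for the self-study programme: 159/320 = 0.497.

0.50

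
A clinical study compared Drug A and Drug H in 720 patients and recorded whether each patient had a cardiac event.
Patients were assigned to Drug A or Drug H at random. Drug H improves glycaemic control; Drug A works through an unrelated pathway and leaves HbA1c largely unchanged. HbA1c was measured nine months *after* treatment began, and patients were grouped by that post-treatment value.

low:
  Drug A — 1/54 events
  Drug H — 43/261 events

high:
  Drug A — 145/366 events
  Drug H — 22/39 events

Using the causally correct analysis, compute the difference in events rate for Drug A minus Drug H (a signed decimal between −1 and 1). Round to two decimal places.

+0.13

Within every HbA1c level Drug A has the lower rate, yet pooled Drug H does — Simpson's reversal.
HbA1c here is a post-treatment variable shaped by the drug; conditioning on it would introduce bias rather than remove it. The overall comparison is the causal one.
The causal difference is the pooled difference: 0.348 − 0.217 = +0.131.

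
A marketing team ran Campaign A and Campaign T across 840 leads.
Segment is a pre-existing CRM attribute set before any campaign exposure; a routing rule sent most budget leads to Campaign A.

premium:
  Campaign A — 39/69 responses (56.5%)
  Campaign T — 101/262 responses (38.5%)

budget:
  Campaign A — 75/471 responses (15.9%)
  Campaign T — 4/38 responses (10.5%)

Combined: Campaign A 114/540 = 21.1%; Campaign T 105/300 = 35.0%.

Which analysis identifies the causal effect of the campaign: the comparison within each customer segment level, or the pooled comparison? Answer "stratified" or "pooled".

Nothing the campaign does changes customer segment; the imbalance is an allocation artefact. With customer segment also predicting the outcome, the pooled figure is confounded, and the within-stratum comparison is the causal one.
Within each level — premium: 56.5% vs 38.5%; budget: 15.9% vs 10.5% — Campaign A is higher every time.

stratified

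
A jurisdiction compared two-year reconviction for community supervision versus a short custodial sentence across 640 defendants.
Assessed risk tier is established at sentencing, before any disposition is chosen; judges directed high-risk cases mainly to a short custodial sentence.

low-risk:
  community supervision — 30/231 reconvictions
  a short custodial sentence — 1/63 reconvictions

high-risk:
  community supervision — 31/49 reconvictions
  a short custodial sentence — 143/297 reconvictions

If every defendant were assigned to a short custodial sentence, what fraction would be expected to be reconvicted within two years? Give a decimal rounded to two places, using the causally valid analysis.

Since assessed risk tier is a pre-existing factor (not a product of the disposition) and it affects the outcome on its own, it is a confounder. The stratified rates, not the pooled rate, identify the causal effect.
Standardising a short custodial sentence to the population assessed risk tier mix: 0.459·1/63 + 0.541·143/297 = 0.268.

0.27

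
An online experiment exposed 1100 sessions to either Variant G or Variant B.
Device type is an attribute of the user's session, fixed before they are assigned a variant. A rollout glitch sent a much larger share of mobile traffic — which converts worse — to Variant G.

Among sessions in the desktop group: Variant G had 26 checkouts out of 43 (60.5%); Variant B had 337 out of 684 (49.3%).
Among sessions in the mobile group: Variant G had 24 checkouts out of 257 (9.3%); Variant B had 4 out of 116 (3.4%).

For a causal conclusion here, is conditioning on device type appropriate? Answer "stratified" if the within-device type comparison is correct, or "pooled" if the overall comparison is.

Within every device type level Variant G has the higher rate, yet pooled Variant B does — Simpson's reversal.
Here device type is a common cause — it drives both which variant a case falls under and the outcome. The crude comparison mixes populations; the stratum-specific rates are the causally relevant ones.
Within each level — desktop: 60.5% vs 49.3%; mobile: 9.3% vs 3.4% — Variant G is higher every time.

stratified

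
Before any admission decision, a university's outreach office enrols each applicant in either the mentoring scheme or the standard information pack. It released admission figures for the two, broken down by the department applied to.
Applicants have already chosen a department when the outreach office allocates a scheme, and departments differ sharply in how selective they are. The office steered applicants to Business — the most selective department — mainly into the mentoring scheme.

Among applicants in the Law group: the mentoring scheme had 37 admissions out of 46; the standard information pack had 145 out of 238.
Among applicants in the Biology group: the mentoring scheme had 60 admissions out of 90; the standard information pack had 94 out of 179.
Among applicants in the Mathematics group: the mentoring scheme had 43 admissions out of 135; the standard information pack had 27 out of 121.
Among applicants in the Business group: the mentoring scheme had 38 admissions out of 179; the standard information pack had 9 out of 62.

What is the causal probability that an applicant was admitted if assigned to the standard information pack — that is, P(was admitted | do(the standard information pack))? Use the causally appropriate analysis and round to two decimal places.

The department-specific comparison favours the mentoring scheme throughout, but the pooled figures favour the standard information pack. The question is whether to condition on department.
Here department is a common cause — it drives both which outreach scheme a case falls under and the outcome. The crude comparison mixes populations; the stratum-specific rates are the causally relevant ones.
Standardising the standard information pack to the population department mix: 0.270·145/238 + 0.256·94/179 + 0.244·27/121 + 0.230·9/62 = 0.387.

0.39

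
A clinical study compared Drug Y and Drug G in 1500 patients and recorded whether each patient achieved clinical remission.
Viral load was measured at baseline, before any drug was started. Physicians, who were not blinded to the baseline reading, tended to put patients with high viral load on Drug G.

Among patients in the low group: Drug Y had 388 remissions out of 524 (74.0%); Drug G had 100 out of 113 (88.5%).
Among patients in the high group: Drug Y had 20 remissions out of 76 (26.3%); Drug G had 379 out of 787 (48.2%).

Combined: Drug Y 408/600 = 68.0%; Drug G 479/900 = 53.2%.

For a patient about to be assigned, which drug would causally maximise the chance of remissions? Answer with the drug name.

Drug G

Since viral load is a pre-existing factor (not a product of the drug) and it affects the outcome on its own, it is a confounder. The stratified rates, not the pooled rate, identify the causal effect.
Within each level — low: 74.0% vs 88.5%; high: 26.3% vs 48.2% — Drug G is higher every time.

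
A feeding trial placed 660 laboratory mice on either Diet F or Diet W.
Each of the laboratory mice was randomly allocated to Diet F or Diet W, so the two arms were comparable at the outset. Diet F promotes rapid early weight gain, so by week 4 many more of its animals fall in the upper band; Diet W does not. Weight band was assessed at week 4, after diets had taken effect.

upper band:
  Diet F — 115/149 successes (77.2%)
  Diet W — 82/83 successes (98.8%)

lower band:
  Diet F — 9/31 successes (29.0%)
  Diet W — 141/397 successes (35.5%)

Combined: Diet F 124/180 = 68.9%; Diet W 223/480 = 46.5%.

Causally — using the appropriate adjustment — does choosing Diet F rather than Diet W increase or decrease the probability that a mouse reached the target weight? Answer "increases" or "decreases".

increases

Within every week-4 weight band level Diet W has the higher rate, yet pooled Diet F does — Simpson's reversal.
Week-4 weight band here is a post-treatment variable shaped by the diet; conditioning on it would introduce bias rather than remove it. The overall comparison is the causal one.
Pooled: Diet F 68.9% vs Diet W 46.5%; Diet F is higher overall.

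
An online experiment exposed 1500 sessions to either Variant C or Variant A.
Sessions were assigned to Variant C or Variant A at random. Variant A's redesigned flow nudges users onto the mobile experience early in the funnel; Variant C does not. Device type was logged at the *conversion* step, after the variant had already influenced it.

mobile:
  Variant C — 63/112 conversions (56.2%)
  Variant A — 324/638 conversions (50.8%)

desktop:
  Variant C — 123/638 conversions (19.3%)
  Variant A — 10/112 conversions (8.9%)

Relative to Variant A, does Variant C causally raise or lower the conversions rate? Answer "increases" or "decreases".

decreases

Device type lies on the pathway variant → device type → outcome, so adjusting for it blocks the indirect effect. For the total causal effect of variant, use the unadjusted pooled rates.
Pooled: Variant C 24.8% vs Variant A 44.5%; Variant A is higher overall.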